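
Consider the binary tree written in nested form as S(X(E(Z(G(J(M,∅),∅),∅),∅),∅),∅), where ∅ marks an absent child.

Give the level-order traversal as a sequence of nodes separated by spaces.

S X E Z G J M

Level-order visits nodes level by level from the root, left to right within each level.
Level 0: S
Level 1: X
Level 2: E
Level 3: Z
Level 4: G
Level 5: J
Level 6: M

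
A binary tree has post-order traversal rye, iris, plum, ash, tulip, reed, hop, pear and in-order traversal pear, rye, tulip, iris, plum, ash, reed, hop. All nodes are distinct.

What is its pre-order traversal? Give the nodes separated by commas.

The last element of post-order is the root; it splits in-order into left and right subtrees.
Root pear: left subtree has 0 nodes { }, right has 7 {rye, tulip, iris, plum, ash, reed, hop}.
  Root hop: left subtree has 6 nodes {rye, tulip, iris, plum, ash, reed}, right has 0 { }.
    Root reed: left subtree has 5 nodes {rye, tulip, iris, plum, ash}, right has 0 { }.
      Root tulip: left subtree has 1 node {rye}, right has 3 {iris, plum, ash}.
        Root ash: left subtree has 2 nodes {iris, plum}, right has 0 { }.
          Root plum: left subtree has 1 node {iris}, right has 0 { }.

pear, hop, reed, tulip, rye, ash, plum, iris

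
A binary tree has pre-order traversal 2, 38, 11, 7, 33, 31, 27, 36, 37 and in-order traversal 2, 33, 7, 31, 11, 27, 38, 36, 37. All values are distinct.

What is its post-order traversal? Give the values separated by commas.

The first element of pre-order is the root; it splits in-order into left and right subtrees.
Root 2: left subtree has 0 nodes { }, right has 8 {33, 7, 31, 11, 27, 38, 36, 37}.
  Root 38: left subtree has 5 nodes {33, 7, 31, 11, 27}, right has 2 {36, 37}.
    Root 11: left subtree has 3 nodes {33, 7, 31}, right has 1 {27}.
      Root 7: left subtree has 1 node {33}, right has 1 {31}.
    Root 36: left subtree has 0 nodes { }, right has 1 {37}.

33, 31, 7, 27, 11, 37, 36, 38, 2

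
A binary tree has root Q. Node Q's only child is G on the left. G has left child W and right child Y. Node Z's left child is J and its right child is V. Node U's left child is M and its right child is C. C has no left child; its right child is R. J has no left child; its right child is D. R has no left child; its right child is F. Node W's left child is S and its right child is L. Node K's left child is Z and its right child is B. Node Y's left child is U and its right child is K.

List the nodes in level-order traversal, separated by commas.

Q, G, W, Y, S, L, U, K, M, C, Z, B, R, J, V, F, D

Level-order visits nodes level by level from the root, left to right within each level.
Level 0: Q
Level 1: G
Level 2: W, Y
Level 3: S, L, U, K
Level 4: M, C, Z, B
Level 5: R, J, V
Level 6: F, D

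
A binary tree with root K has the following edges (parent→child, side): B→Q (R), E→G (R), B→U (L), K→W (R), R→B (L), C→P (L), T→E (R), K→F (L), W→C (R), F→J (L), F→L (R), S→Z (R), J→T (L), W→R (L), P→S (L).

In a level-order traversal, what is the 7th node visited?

Level-order visits nodes level by level from the root, left to right within each level.
Level 0: K
Level 1: F, W
Level 2: J, L, R, C
Level 3: T, B, P
Level 4: E, U, Q, S
Level 5: G, Z
Full level-order sequence: K, F, W, J, L, R, C, T, B, P, E, U, Q, S, G, Z.

C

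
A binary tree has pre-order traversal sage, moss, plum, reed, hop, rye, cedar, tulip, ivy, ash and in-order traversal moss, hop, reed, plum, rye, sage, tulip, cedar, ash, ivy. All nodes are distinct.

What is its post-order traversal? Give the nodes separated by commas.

hop, reed, rye, plum, moss, tulip, ash, ivy, cedar, sage

The first element of pre-order is the root; it splits in-order into left and right subtrees.
Root sage: left subtree has 5 nodes {moss, hop, reed, plum, rye}, right has 4 {tulip, cedar, ash, ivy}.
  Root moss: left subtree has 0 nodes { }, right has 4 {hop, reed, plum, rye}.
    Root plum: left subtree has 2 nodes {hop, reed}, right has 1 {rye}.
      Root reed: left subtree has 1 node {hop}, right has 0 { }.
  Root cedar: left subtree has 1 node {tulip}, right has 2 {ash, ivy}.
    Root ivy: left subtree has 1 node {ash}, right has 0 { }.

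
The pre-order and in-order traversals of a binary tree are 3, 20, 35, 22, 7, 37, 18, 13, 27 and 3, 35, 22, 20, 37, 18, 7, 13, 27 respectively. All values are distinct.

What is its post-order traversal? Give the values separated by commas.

The first element of pre-order is the root; it splits in-order into left and right subtrees.
Root 3: left subtree has 0 nodes { }, right has 8 {35, 22, 20, 37, 18, 7, 13, 27}.
  Root 20: left subtree has 2 nodes {35, 22}, right has 5 {37, 18, 7, 13, 27}.
    Root 35: left subtree has 0 nodes { }, right has 1 {22}.
    Root 7: left subtree has 2 nodes {37, 18}, right has 2 {13, 27}.
      Root 37: left subtree has 0 nodes { }, right has 1 {18}.
      Root 13: left subtree has 0 nodes { }, right has 1 {27}.

22, 35, 18, 37, 27, 13, 7, 20, 3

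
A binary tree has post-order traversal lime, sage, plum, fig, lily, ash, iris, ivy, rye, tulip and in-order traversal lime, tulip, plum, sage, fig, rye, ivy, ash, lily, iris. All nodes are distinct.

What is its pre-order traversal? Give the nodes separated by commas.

The last element of post-order is the root; it splits in-order into left and right subtrees.
Root tulip: left subtree has 1 node {lime}, right has 8 {plum, sage, fig, rye, ivy, ash, lily, iris}.
  Root rye: left subtree has 3 nodes {plum, sage, fig}, right has 4 {ivy, ash, lily, iris}.
    Root fig: left subtree has 2 nodes {plum, sage}, right has 0 { }.
      Root plum: left subtree has 0 nodes { }, right has 1 {sage}.
    Root ivy: left subtree has 0 nodes { }, right has 3 {ash, lily, iris}.
      Root iris: left subtree has 2 nodes {ash, lily}, right has 0 { }.
        Root ash: left subtree has 0 nodes { }, right has 1 {lily}.

tulip, lime, rye, fig, plum, sage, ivy, iris, ash, lily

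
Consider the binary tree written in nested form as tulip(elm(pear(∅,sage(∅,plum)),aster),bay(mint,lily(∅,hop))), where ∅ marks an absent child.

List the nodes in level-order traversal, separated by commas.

Level-order visits nodes level by level from the root, left to right within each level.
Level 0: tulip
Level 1: elm, bay
Level 2: pear, aster, mint, lily
Level 3: sage, hop
Level 4: plum

tulip, elm, bay, pear, aster, mint, lily, sage, hop, plum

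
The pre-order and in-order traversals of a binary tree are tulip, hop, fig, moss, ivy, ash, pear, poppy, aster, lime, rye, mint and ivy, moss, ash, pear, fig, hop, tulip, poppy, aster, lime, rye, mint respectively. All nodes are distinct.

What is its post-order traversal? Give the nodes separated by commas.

ivy, pear, ash, moss, fig, hop, mint, rye, lime, aster, poppy, tulip

The first element of pre-order is the root; it splits in-order into left and right subtrees.
Root tulip: left subtree has 6 nodes {ivy, moss, ash, pear, fig, hop}, right has 5 {poppy, aster, lime, rye, mint}.
  Root hop: left subtree has 5 nodes {ivy, moss, ash, pear, fig}, right has 0 { }.
    Root fig: left subtree has 4 nodes {ivy, moss, ash, pear}, right has 0 { }.
      Root moss: left subtree has 1 node {ivy}, right has 2 {ash, pear}.
        Root ash: left subtree has 0 nodes { }, right has 1 {pear}.
  Root poppy: left subtree has 0 nodes { }, right has 4 {aster, lime, rye, mint}.
    Root aster: left subtree has 0 nodes { }, right has 3 {lime, rye, mint}.
      Root lime: left subtree has 0 nodes { }, right has 2 {rye, mint}.
        Root rye: left subtree has 0 nodes { }, right has 1 {mint}.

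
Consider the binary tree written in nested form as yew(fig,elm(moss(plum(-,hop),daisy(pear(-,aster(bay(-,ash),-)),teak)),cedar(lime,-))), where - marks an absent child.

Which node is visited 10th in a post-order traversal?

Post-order visits the left subtree, then the right subtree, then the node.
At yew: go left to fig.
  fig is a leaf — visit fig.
At yew: go right to elm.
  At elm: go left to moss.
    At moss: go left to plum.
      At plum: no left child.
      At plum: go right to hop.
        hop is a leaf — visit hop.
      Visit plum.
    At moss: go right to daisy.
      At daisy: go left to pear.
        At pear: no left child.
        At pear: go right to aster.
          At aster: go left to bay.
            At bay: no left child.
            At bay: go right to ash.
              ash is a leaf — visit ash.
            Visit bay.
          At aster: no right child.
          Visit aster.
        Visit pear.
      At daisy: go right to teak.
        teak is a leaf — visit teak.
      Visit daisy.
    Visit moss.
  At elm: go right to cedar.
    At cedar: go left to lime.
      lime is a leaf — visit lime.
    At cedar: no right child.
    Visit cedar.
  Visit elm.
Visit yew.
Full post-order sequence: fig, hop, plum, ash, bay, aster, pear, teak, daisy, moss, lime, cedar, elm, yew.

moss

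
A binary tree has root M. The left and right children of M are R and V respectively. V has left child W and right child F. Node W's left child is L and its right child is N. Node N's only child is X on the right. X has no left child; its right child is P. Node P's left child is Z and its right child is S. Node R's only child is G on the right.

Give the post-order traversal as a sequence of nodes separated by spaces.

Post-order visits the left subtree, then the right subtree, then the node.
At M: go left to R.
  At R: no left child.
  At R: go right to G.
    G is a leaf — visit G.
  Visit R.
At M: go right to V.
  At V: go left to W.
    At W: go left to L.
      L is a leaf — visit L.
    At W: go right to N.
      At N: no left child.
      At N: go right to X.
        At X: no left child.
        At X: go right to P.
          At P: go left to Z.
            Z is a leaf — visit Z.
          At P: go right to S.
            S is a leaf — visit S.
          Visit P.
        Visit X.
      Visit N.
    Visit W.
  At V: go right to F.
    F is a leaf — visit F.
  Visit V.
Visit M.

G R L Z S P X N W F V M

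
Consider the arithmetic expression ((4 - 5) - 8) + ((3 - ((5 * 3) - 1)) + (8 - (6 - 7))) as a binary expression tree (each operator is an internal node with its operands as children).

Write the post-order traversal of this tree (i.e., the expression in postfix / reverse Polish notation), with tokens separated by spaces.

4 5 - 8 - 3 5 3 * 1 - - 8 6 7 - - + +

Post-order on an expression tree gives postfix notation: for each operator, emit left operand, right operand, then the operator.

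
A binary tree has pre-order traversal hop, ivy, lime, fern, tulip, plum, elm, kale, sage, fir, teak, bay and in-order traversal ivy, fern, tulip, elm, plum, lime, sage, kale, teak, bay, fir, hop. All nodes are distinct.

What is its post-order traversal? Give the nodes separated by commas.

elm, plum, tulip, fern, sage, bay, teak, fir, kale, lime, ivy, hop

The first element of pre-order is the root; it splits in-order into left and right subtrees.
Root hop: left subtree has 11 nodes {ivy, fern, tulip, elm, plum, lime, sage, kale, teak, bay, fir}, right has 0 { }.
  Root ivy: left subtree has 0 nodes { }, right has 10 {fern, tulip, elm, plum, lime, sage, kale, teak, bay, fir}.
    Root lime: left subtree has 4 nodes {fern, tulip, elm, plum}, right has 5 {sage, kale, teak, bay, fir}.
      Root fern: left subtree has 0 nodes { }, right has 3 {tulip, elm, plum}.
        Root tulip: left subtree has 0 nodes { }, right has 2 {elm, plum}.
          Root plum: left subtree has 1 node {elm}, right has 0 { }.
      Root kale: left subtree has 1 node {sage}, right has 3 {teak, bay, fir}.
        Root fir: left subtree has 2 nodes {teak, bay}, right has 0 { }.
          Root teak: left subtree has 0 nodes { }, right has 1 {bay}.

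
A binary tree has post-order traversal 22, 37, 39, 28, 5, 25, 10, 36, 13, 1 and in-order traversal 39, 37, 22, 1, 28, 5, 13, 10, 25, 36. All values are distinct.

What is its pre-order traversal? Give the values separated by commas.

1, 39, 37, 22, 13, 5, 28, 36, 10, 25

The last element of post-order is the root; it splits in-order into left and right subtrees.
Root 1: left subtree has 3 nodes {39, 37, 22}, right has 6 {28, 5, 13, 10, 25, 36}.
  Root 39: left subtree has 0 nodes { }, right has 2 {37, 22}.
    Root 37: left subtree has 0 nodes { }, right has 1 {22}.
  Root 13: left subtree has 2 nodes {28, 5}, right has 3 {10, 25, 36}.
    Root 5: left subtree has 1 node {28}, right has 0 { }.
    Root 36: left subtree has 2 nodes {10, 25}, right has 0 { }.
      Root 10: left subtree has 0 nodes { }, right has 1 {25}.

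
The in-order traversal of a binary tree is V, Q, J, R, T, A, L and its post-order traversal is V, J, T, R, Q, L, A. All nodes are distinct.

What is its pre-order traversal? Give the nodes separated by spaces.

The last element of post-order is the root; it splits in-order into left and right subtrees.
Root A: left subtree has 5 nodes {V, Q, J, R, T}, right has 1 {L}.
  Root Q: left subtree has 1 node {V}, right has 3 {J, R, T}.
    Root R: left subtree has 1 node {J}, right has 1 {T}.

A Q V R J T L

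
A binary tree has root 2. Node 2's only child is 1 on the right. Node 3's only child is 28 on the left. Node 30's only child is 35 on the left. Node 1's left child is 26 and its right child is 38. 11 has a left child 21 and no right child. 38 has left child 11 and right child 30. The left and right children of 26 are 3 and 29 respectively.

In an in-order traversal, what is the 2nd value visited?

In-order visits the left subtree, then the node, then the right subtree.
At 2: no left child.
Visit 2.
At 2: go right to 1.
  At 1: go left to 26.
    At 26: go left to 3.
      At 3: go left to 28.
        28 is a leaf — visit 28.
      Visit 3.
      At 3: no right child.
    Visit 26.
    At 26: go right to 29.
      29 is a leaf — visit 29.
  Visit 1.
  At 1: go right to 38.
    At 38: go left to 11.
      At 11: go left to 21.
        21 is a leaf — visit 21.
      Visit 11.
      At 11: no right child.
    Visit 38.
    At 38: go right to 30.
      At 30: go left to 35.
        35 is a leaf — visit 35.
      Visit 30.
      At 30: no right child.
Full in-order sequence: 2, 28, 3, 26, 29, 1, 21, 11, 38, 35, 30.

28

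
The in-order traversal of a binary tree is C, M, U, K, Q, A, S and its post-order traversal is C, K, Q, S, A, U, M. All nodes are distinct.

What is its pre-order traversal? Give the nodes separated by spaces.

The last element of post-order is the root; it splits in-order into left and right subtrees.
Root M: left subtree has 1 node {C}, right has 5 {U, K, Q, A, S}.
  Root U: left subtree has 0 nodes { }, right has 4 {K, Q, A, S}.
    Root A: left subtree has 2 nodes {K, Q}, right has 1 {S}.
      Root Q: left subtree has 1 node {K}, right has 0 { }.

M C U A Q K S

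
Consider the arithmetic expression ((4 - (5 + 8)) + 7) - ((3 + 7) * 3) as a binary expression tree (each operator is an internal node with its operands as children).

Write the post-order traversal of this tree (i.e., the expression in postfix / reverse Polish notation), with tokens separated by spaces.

4 5 8 + - 7 + 3 7 + 3 * -

Post-order on an expression tree gives postfix notation: for each operator, emit left operand, right operand, then the operator.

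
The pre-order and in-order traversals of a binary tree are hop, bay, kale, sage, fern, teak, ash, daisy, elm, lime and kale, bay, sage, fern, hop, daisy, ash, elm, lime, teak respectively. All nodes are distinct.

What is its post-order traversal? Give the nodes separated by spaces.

The first element of pre-order is the root; it splits in-order into left and right subtrees.
Root hop: left subtree has 4 nodes {kale, bay, sage, fern}, right has 5 {daisy, ash, elm, lime, teak}.
  Root bay: left subtree has 1 node {kale}, right has 2 {sage, fern}.
    Root sage: left subtree has 0 nodes { }, right has 1 {fern}.
  Root teak: left subtree has 4 nodes {daisy, ash, elm, lime}, right has 0 { }.
    Root ash: left subtree has 1 node {daisy}, right has 2 {elm, lime}.
      Root elm: left subtree has 0 nodes { }, right has 1 {lime}.

kale fern sage bay daisy lime elm ash teak hop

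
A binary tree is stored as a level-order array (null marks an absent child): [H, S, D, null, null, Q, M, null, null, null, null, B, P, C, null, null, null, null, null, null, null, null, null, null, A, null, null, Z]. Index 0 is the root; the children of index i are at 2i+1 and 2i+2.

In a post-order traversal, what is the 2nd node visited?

Post-order visits the left subtree, then the right subtree, then the node.
At H: go left to S.
  S is a leaf — visit S.
At H: go right to D.
  At D: go left to Q.
    At Q: go left to B.
      At B: no left child.
      At B: go right to A.
        A is a leaf — visit A.
      Visit B.
    At Q: go right to P.
      P is a leaf — visit P.
    Visit Q.
  At D: go right to M.
    At M: go left to C.
      At C: go left to Z.
        Z is a leaf — visit Z.
      At C: no right child.
      Visit C.
    At M: no right child.
    Visit M.
  Visit D.
Visit H.
Full post-order sequence: S, A, B, P, Q, Z, C, M, D, H.

A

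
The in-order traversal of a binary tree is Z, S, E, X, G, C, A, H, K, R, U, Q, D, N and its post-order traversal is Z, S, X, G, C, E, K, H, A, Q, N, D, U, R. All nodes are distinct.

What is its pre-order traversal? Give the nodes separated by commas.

The last element of post-order is the root; it splits in-order into left and right subtrees.
Root R: left subtree has 9 nodes {Z, S, E, X, G, C, A, H, K}, right has 4 {U, Q, D, N}.
  Root A: left subtree has 6 nodes {Z, S, E, X, G, C}, right has 2 {H, K}.
    Root E: left subtree has 2 nodes {Z, S}, right has 3 {X, G, C}.
      Root S: left subtree has 1 node {Z}, right has 0 { }.
      Root C: left subtree has 2 nodes {X, G}, right has 0 { }.
        Root G: left subtree has 1 node {X}, right has 0 { }.
    Root H: left subtree has 0 nodes { }, right has 1 {K}.
  Root U: left subtree has 0 nodes { }, right has 3 {Q, D, N}.
    Root D: left subtree has 1 node {Q}, right has 1 {N}.

R, A, E, S, Z, C, G, X, H, K, U, D, Q, N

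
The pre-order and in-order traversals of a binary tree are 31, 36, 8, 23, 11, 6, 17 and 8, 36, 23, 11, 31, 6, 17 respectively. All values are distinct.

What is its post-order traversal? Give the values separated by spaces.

8 11 23 36 17 6 31

The first element of pre-order is the root; it splits in-order into left and right subtrees.
Root 31: left subtree has 4 nodes {8, 36, 23, 11}, right has 2 {6, 17}.
  Root 36: left subtree has 1 node {8}, right has 2 {23, 11}.
    Root 23: left subtree has 0 nodes { }, right has 1 {11}.
  Root 6: left subtree has 0 nodes { }, right has 1 {17}.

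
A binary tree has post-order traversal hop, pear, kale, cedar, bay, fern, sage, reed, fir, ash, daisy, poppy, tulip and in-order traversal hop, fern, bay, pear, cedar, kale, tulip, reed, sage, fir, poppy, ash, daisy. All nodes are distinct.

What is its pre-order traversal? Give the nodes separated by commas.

tulip, fern, hop, bay, cedar, pear, kale, poppy, fir, reed, sage, daisy, ash

The last element of post-order is the root; it splits in-order into left and right subtrees.
Root tulip: left subtree has 6 nodes {hop, fern, bay, pear, cedar, kale}, right has 6 {reed, sage, fir, poppy, ash, daisy}.
  Root fern: left subtree has 1 node {hop}, right has 4 {bay, pear, cedar, kale}.
    Root bay: left subtree has 0 nodes { }, right has 3 {pear, cedar, kale}.
      Root cedar: left subtree has 1 node {pear}, right has 1 {kale}.
  Root poppy: left subtree has 3 nodes {reed, sage, fir}, right has 2 {ash, daisy}.
    Root fir: left subtree has 2 nodes {reed, sage}, right has 0 { }.
      Root reed: left subtree has 0 nodes { }, right has 1 {sage}.
    Root daisy: left subtree has 1 node {ash}, right has 0 { }.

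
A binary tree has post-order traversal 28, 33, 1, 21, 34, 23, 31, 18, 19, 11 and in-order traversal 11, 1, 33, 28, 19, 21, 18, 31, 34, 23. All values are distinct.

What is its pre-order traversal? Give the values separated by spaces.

The last element of post-order is the root; it splits in-order into left and right subtrees.
Root 11: left subtree has 0 nodes { }, right has 9 {1, 33, 28, 19, 21, 18, 31, 34, 23}.
  Root 19: left subtree has 3 nodes {1, 33, 28}, right has 5 {21, 18, 31, 34, 23}.
    Root 1: left subtree has 0 nodes { }, right has 2 {33, 28}.
      Root 33: left subtree has 0 nodes { }, right has 1 {28}.
    Root 18: left subtree has 1 node {21}, right has 3 {31, 34, 23}.
      Root 31: left subtree has 0 nodes { }, right has 2 {34, 23}.
        Root 23: left subtree has 1 node {34}, right has 0 { }.

11 19 1 33 28 18 21 31 23 34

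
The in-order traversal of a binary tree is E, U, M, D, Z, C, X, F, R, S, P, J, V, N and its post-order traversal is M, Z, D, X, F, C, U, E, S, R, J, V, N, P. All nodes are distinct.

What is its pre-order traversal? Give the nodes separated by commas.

The last element of post-order is the root; it splits in-order into left and right subtrees.
Root P: left subtree has 10 nodes {E, U, M, D, Z, C, X, F, R, S}, right has 3 {J, V, N}.
  Root R: left subtree has 8 nodes {E, U, M, D, Z, C, X, F}, right has 1 {S}.
    Root E: left subtree has 0 nodes { }, right has 7 {U, M, D, Z, C, X, F}.
      Root U: left subtree has 0 nodes { }, right has 6 {M, D, Z, C, X, F}.
        Root C: left subtree has 3 nodes {M, D, Z}, right has 2 {X, F}.
          Root D: left subtree has 1 node {M}, right has 1 {Z}.
          Root F: left subtree has 1 node {X}, right has 0 { }.
  Root N: left subtree has 2 nodes {J, V}, right has 0 { }.
    Root V: left subtree has 1 node {J}, right has 0 { }.

P, R, E, U, C, D, M, Z, F, X, S, N, V, J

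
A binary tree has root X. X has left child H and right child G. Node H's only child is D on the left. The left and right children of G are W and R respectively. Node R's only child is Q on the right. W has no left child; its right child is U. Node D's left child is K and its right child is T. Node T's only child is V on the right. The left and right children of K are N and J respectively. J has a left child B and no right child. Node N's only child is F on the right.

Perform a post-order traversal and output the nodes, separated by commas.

F, N, B, J, K, V, T, D, H, U, W, Q, R, G, X

Post-order visits the left subtree, then the right subtree, then the node.
At X: go left to H.
  At H: go left to D.
    At D: go left to K.
      At K: go left to N.
        At N: no left child.
        At N: go right to F.
          F is a leaf — visit F.
        Visit N.
      At K: go right to J.
        At J: go left to B.
          B is a leaf — visit B.
        At J: no right child.
        Visit J.
      Visit K.
    At D: go right to T.
      At T: no left child.
      At T: go right to V.
        V is a leaf — visit V.
      Visit T.
    Visit D.
  At H: no right child.
  Visit H.
At X: go right to G.
  At G: go left to W.
    At W: no left child.
    At W: go right to U.
      U is a leaf — visit U.
    Visit W.
  At G: go right to R.
    At R: no left child.
    At R: go right to Q.
      Q is a leaf — visit Q.
    Visit R.
  Visit G.
Visit X.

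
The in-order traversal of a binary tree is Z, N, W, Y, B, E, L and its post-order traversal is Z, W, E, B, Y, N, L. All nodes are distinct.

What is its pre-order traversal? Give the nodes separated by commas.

The last element of post-order is the root; it splits in-order into left and right subtrees.
Root L: left subtree has 6 nodes {Z, N, W, Y, B, E}, right has 0 { }.
  Root N: left subtree has 1 node {Z}, right has 4 {W, Y, B, E}.
    Root Y: left subtree has 1 node {W}, right has 2 {B, E}.
      Root B: left subtree has 0 nodes { }, right has 1 {E}.

L, N, Z, Y, W, B, E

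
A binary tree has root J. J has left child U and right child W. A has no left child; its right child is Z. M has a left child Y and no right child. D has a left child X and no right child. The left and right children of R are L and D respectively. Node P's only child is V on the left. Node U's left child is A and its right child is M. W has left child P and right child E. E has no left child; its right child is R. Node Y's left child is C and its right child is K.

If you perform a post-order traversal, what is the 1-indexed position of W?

Post-order visits the left subtree, then the right subtree, then the node.
At J: go left to U.
  At U: go left to A.
    At A: no left child.
    At A: go right to Z.
      Z is a leaf — visit Z.
    Visit A.
  At U: go right to M.
    At M: go left to Y.
      At Y: go left to C.
        C is a leaf — visit C.
      At Y: go right to K.
        K is a leaf — visit K.
      Visit Y.
    At M: no right child.
    Visit M.
  Visit U.
At J: go right to W.
  At W: go left to P.
    At P: go left to V.
      V is a leaf — visit V.
    At P: no right child.
    Visit P.
  At W: go right to E.
    At E: no left child.
    At E: go right to R.
      At R: go left to L.
        L is a leaf — visit L.
      At R: go right to D.
        At D: go left to X.
          X is a leaf — visit X.
        At D: no right child.
        Visit D.
      Visit R.
    Visit E.
  Visit W.
Visit J.
Full post-order sequence: Z, A, C, K, Y, M, U, V, P, L, X, D, R, E, W, J.

15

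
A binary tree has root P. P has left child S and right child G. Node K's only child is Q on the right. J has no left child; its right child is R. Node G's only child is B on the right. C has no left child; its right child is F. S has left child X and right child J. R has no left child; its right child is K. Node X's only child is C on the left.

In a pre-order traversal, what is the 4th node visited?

C

Pre-order visits the node, then its left subtree, then its right subtree.
Visit P.
At P: go left to S.
  Visit S.
  At S: go left to X.
    Visit X.
    At X: go left to C.
      Visit C.
      At C: no left child.
      At C: go right to F.
        F is a leaf — visit F.
    At X: no right child.
  At S: go right to J.
    Visit J.
    At J: no left child.
    At J: go right to R.
      Visit R.
      At R: no left child.
      At R: go right to K.
        Visit K.
        At K: no left child.
        At K: go right to Q.
          Q is a leaf — visit Q.
At P: go right to G.
  Visit G.
  At G: no left child.
  At G: go right to B.
    B is a leaf — visit B.
Full pre-order sequence: P, S, X, C, F, J, R, K, Q, G, B.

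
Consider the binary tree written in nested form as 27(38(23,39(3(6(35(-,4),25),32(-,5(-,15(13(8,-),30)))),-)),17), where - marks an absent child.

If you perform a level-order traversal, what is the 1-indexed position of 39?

Level-order visits nodes level by level from the root, left to right within each level.
Level 0: 27
Level 1: 38, 17
Level 2: 23, 39
Level 3: 3
Level 4: 6, 32
Level 5: 35, 25, 5
Level 6: 4, 15
Level 7: 13, 30
Level 8: 8
Full level-order sequence: 27, 38, 17, 23, 39, 3, 6, 32, 35, 25, 5, 4, 15, 13, 30, 8.

5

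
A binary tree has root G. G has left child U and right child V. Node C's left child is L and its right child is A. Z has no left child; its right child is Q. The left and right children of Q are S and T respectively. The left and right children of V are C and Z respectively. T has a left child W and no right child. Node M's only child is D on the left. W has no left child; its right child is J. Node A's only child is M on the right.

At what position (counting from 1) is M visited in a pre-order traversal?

Pre-order visits the node, then its left subtree, then its right subtree.
Visit G.
At G: go left to U.
  U is a leaf — visit U.
At G: go right to V.
  Visit V.
  At V: go left to C.
    Visit C.
    At C: go left to L.
      L is a leaf — visit L.
    At C: go right to A.
      Visit A.
      At A: no left child.
      At A: go right to M.
        Visit M.
        At M: go left to D.
          D is a leaf — visit D.
        At M: no right child.
  At V: go right to Z.
    Visit Z.
    At Z: no left child.
    At Z: go right to Q.
      Visit Q.
      At Q: go left to S.
        S is a leaf — visit S.
      At Q: go right to T.
        Visit T.
        At T: go left to W.
          Visit W.
          At W: no left child.
          At W: go right to J.
            J is a leaf — visit J.
        At T: no right child.
Full pre-order sequence: G, U, V, C, L, A, M, D, Z, Q, S, T, W, J.

7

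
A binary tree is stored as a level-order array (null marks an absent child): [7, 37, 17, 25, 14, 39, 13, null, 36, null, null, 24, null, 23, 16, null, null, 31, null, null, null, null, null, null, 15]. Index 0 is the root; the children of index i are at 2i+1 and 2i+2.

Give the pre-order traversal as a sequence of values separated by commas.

7, 37, 25, 36, 31, 14, 17, 39, 24, 15, 13, 23, 16

Pre-order visits the node, then its left subtree, then its right subtree.
Visit 7.
At 7: go left to 37.
  Visit 37.
  At 37: go left to 25.
    Visit 25.
    At 25: no left child.
    At 25: go right to 36.
      Visit 36.
      At 36: go left to 31.
        31 is a leaf — visit 31.
      At 36: no right child.
  At 37: go right to 14.
    14 is a leaf — visit 14.
At 7: go right to 17.
  Visit 17.
  At 17: go left to 39.
    Visit 39.
    At 39: go left to 24.
      Visit 24.
      At 24: no left child.
      At 24: go right to 15.
        15 is a leaf — visit 15.
    At 39: no right child.
  At 17: go right to 13.
    Visit 13.
    At 13: go left to 23.
      23 is a leaf — visit 23.
    At 13: go right to 16.
      16 is a leaf — visit 16.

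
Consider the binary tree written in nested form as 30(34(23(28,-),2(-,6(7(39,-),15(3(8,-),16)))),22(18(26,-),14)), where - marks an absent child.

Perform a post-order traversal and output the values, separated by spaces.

Post-order visits the left subtree, then the right subtree, then the node.
At 30: go left to 34.
  At 34: go left to 23.
    At 23: go left to 28.
      28 is a leaf — visit 28.
    At 23: no right child.
    Visit 23.
  At 34: go right to 2.
    At 2: no left child.
    At 2: go right to 6.
      At 6: go left to 7.
        At 7: go left to 39.
          39 is a leaf — visit 39.
        At 7: no right child.
        Visit 7.
      At 6: go right to 15.
        At 15: go left to 3.
          At 3: go left to 8.
            8 is a leaf — visit 8.
          At 3: no right child.
          Visit 3.
        At 15: go right to 16.
          16 is a leaf — visit 16.
        Visit 15.
      Visit 6.
    Visit 2.
  Visit 34.
At 30: go right to 22.
  At 22: go left to 18.
    At 18: go left to 26.
      26 is a leaf — visit 26.
    At 18: no right child.
    Visit 18.
  At 22: go right to 14.
    14 is a leaf — visit 14.
  Visit 22.
Visit 30.

28 23 39 7 8 3 16 15 6 2 34 26 18 14 22 30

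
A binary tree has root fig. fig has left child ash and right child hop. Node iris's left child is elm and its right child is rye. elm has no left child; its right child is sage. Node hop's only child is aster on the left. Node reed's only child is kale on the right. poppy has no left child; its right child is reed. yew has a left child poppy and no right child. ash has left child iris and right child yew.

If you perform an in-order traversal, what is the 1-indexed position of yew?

In-order visits the left subtree, then the node, then the right subtree.
At fig: go left to ash.
  At ash: go left to iris.
    At iris: go left to elm.
      At elm: no left child.
      Visit elm.
      At elm: go right to sage.
        sage is a leaf — visit sage.
    Visit iris.
    At iris: go right to rye.
      rye is a leaf — visit rye.
  Visit ash.
  At ash: go right to yew.
    At yew: go left to poppy.
      At poppy: no left child.
      Visit poppy.
      At poppy: go right to reed.
        At reed: no left child.
        Visit reed.
        At reed: go right to kale.
          kale is a leaf — visit kale.
    Visit yew.
    At yew: no right child.
Visit fig.
At fig: go right to hop.
  At hop: go left to aster.
    aster is a leaf — visit aster.
  Visit hop.
  At hop: no right child.
Full in-order sequence: elm, sage, iris, rye, ash, poppy, reed, kale, yew, fig, aster, hop.

9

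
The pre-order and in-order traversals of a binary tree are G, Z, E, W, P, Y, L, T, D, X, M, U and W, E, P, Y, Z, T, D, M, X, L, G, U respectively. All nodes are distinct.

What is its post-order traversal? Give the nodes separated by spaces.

The first element of pre-order is the root; it splits in-order into left and right subtrees.
Root G: left subtree has 10 nodes {W, E, P, Y, Z, T, D, M, X, L}, right has 1 {U}.
  Root Z: left subtree has 4 nodes {W, E, P, Y}, right has 5 {T, D, M, X, L}.
    Root E: left subtree has 1 node {W}, right has 2 {P, Y}.
      Root P: left subtree has 0 nodes { }, right has 1 {Y}.
    Root L: left subtree has 4 nodes {T, D, M, X}, right has 0 { }.
      Root T: left subtree has 0 nodes { }, right has 3 {D, M, X}.
        Root D: left subtree has 0 nodes { }, right has 2 {M, X}.
          Root X: left subtree has 1 node {M}, right has 0 { }.

W Y P E M X D T L Z U G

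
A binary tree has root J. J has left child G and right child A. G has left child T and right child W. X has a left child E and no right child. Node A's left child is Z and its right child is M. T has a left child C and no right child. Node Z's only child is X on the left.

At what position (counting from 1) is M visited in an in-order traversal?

10

In-order visits the left subtree, then the node, then the right subtree.
At J: go left to G.
  At G: go left to T.
    At T: go left to C.
      C is a leaf — visit C.
    Visit T.
    At T: no right child.
  Visit G.
  At G: go right to W.
    W is a leaf — visit W.
Visit J.
At J: go right to A.
  At A: go left to Z.
    At Z: go left to X.
      At X: go left to E.
        E is a leaf — visit E.
      Visit X.
      At X: no right child.
    Visit Z.
    At Z: no right child.
  Visit A.
  At A: go right to M.
    M is a leaf — visit M.
Full in-order sequence: C, T, G, W, J, E, X, Z, A, M.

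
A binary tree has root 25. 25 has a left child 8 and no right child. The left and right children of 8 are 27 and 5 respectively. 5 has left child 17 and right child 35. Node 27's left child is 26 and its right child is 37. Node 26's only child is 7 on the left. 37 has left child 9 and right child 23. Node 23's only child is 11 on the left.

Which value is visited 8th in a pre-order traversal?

Pre-order visits the node, then its left subtree, then its right subtree.
Visit 25.
At 25: go left to 8.
  Visit 8.
  At 8: go left to 27.
    Visit 27.
    At 27: go left to 26.
      Visit 26.
      At 26: go left to 7.
        7 is a leaf — visit 7.
      At 26: no right child.
    At 27: go right to 37.
      Visit 37.
      At 37: go left to 9.
        9 is a leaf — visit 9.
      At 37: go right to 23.
        Visit 23.
        At 23: go left to 11.
          11 is a leaf — visit 11.
        At 23: no right child.
  At 8: go right to 5.
    Visit 5.
    At 5: go left to 17.
      17 is a leaf — visit 17.
    At 5: go right to 35.
      35 is a leaf — visit 35.
At 25: no right child.
Full pre-order sequence: 25, 8, 27, 26, 7, 37, 9, 23, 11, 5, 17, 35.

23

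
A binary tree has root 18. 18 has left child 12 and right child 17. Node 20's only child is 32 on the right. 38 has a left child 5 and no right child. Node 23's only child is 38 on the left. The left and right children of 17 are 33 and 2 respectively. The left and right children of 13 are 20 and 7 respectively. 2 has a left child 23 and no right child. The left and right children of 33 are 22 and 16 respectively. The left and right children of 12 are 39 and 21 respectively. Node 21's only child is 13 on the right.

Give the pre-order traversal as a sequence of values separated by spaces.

18 12 39 21 13 20 32 7 17 33 22 16 2 23 38 5

Pre-order visits the node, then its left subtree, then its right subtree.
Visit 18.
At 18: go left to 12.
  Visit 12.
  At 12: go left to 39.
    39 is a leaf — visit 39.
  At 12: go right to 21.
    Visit 21.
    At 21: no left child.
    At 21: go right to 13.
      Visit 13.
      At 13: go left to 20.
        Visit 20.
        At 20: no left child.
        At 20: go right to 32.
          32 is a leaf — visit 32.
      At 13: go right to 7.
        7 is a leaf — visit 7.
At 18: go right to 17.
  Visit 17.
  At 17: go left to 33.
    Visit 33.
    At 33: go left to 22.
      22 is a leaf — visit 22.
    At 33: go right to 16.
      16 is a leaf — visit 16.
  At 17: go right to 2.
    Visit 2.
    At 2: go left to 23.
      Visit 23.
      At 23: go left to 38.
        Visit 38.
        At 38: go left to 5.
          5 is a leaf — visit 5.
        At 38: no right child.
      At 23: no right child.
    At 2: no right child.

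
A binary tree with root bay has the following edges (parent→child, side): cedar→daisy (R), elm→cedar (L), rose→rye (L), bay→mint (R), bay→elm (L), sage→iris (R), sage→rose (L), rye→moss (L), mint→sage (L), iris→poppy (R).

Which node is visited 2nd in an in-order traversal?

daisy

In-order visits the left subtree, then the node, then the right subtree.
At bay: go left to elm.
  At elm: go left to cedar.
    At cedar: no left child.
    Visit cedar.
    At cedar: go right to daisy.
      daisy is a leaf — visit daisy.
  Visit elm.
  At elm: no right child.
Visit bay.
At bay: go right to mint.
  At mint: go left to sage.
    At sage: go left to rose.
      At rose: go left to rye.
        At rye: go left to moss.
          moss is a leaf — visit moss.
        Visit rye.
        At rye: no right child.
      Visit rose.
      At rose: no right child.
    Visit sage.
    At sage: go right to iris.
      At iris: no left child.
      Visit iris.
      At iris: go right to poppy.
        poppy is a leaf — visit poppy.
  Visit mint.
  At mint: no right child.
Full in-order sequence: cedar, daisy, elm, bay, moss, rye, rose, sage, iris, poppy, mint.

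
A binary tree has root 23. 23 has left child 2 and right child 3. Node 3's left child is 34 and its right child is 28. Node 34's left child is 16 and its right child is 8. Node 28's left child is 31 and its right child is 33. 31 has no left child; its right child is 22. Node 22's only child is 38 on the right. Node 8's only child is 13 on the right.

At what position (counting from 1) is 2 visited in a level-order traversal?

Level-order visits nodes level by level from the root, left to right within each level.
Level 0: 23
Level 1: 2, 3
Level 2: 34, 28
Level 3: 16, 8, 31, 33
Level 4: 13, 22
Level 5: 38
Full level-order sequence: 23, 2, 3, 34, 28, 16, 8, 31, 33, 13, 22, 38.

2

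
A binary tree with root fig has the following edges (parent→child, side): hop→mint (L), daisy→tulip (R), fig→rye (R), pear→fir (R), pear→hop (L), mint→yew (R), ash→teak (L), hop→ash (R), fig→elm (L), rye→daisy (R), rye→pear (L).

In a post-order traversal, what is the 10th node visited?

Post-order visits the left subtree, then the right subtree, then the node.
At fig: go left to elm.
  elm is a leaf — visit elm.
At fig: go right to rye.
  At rye: go left to pear.
    At pear: go left to hop.
      At hop: go left to mint.
        At mint: no left child.
        At mint: go right to yew.
          yew is a leaf — visit yew.
        Visit mint.
      At hop: go right to ash.
        At ash: go left to teak.
          teak is a leaf — visit teak.
        At ash: no right child.
        Visit ash.
      Visit hop.
    At pear: go right to fir.
      fir is a leaf — visit fir.
    Visit pear.
  At rye: go right to daisy.
    At daisy: no left child.
    At daisy: go right to tulip.
      tulip is a leaf — visit tulip.
    Visit daisy.
  Visit rye.
Visit fig.
Full post-order sequence: elm, yew, mint, teak, ash, hop, fir, pear, tulip, daisy, rye, fig.

daisy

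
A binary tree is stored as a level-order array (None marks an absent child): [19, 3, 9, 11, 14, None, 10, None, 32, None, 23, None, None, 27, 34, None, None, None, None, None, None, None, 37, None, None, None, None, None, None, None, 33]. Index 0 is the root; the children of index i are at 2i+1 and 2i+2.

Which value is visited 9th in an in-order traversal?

27

In-order visits the left subtree, then the node, then the right subtree.
At 19: go left to 3.
  At 3: go left to 11.
    At 11: no left child.
    Visit 11.
    At 11: go right to 32.
      32 is a leaf — visit 32.
  Visit 3.
  At 3: go right to 14.
    At 14: no left child.
    Visit 14.
    At 14: go right to 23.
      At 23: no left child.
      Visit 23.
      At 23: go right to 37.
        37 is a leaf — visit 37.
Visit 19.
At 19: go right to 9.
  At 9: no left child.
  Visit 9.
  At 9: go right to 10.
    At 10: go left to 27.
      27 is a leaf — visit 27.
    Visit 10.
    At 10: go right to 34.
      At 34: no left child.
      Visit 34.
      At 34: go right to 33.
        33 is a leaf — visit 33.
Full in-order sequence: 11, 32, 3, 14, 23, 37, 19, 9, 27, 10, 34, 33.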